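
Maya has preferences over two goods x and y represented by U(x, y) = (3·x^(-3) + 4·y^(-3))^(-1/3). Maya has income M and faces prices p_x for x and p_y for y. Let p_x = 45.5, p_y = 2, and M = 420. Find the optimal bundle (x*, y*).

x* = 8.3676, y* = 19.6372

MU_x ∝ 3·x^(-4), MU_y ∝ 4·y^(-4), so MRS = (3/4)·(y/x)^(4) = p_x/p_y.
Hence y/x = ((4/3)·p_x/p_y)^(1/(4)), i.e. raised to the 0.25 power.
With the ratio pinned down, the budget gives x* = M/(p_x + p_y·(y/x)) and y* = (y/x)·x*.
Numerically y/x = 2.346821, so x* = 420/(45.5 + 2·2.346821) = 8.3676 and y* = 2.346821·8.3676 = 19.6372.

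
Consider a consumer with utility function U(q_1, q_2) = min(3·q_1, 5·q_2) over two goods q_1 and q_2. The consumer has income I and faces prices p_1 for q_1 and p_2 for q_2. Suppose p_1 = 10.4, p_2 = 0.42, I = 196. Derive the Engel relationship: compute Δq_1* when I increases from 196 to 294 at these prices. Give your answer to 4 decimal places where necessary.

Demand: q_1*(p_1,p_2,I) = 5·I/(5·p_1 + 3·p_2), q_2* = 3·I/(5·p_1 + 3·p_2).
Here 5·10.4 + 3·0.42 = 53.26, giving q_1* = 18.4003.
At I' = 294: q_1* = 27.6005. Change: 27.6005 − 18.4003 = 9.2002.

Δq_1* = 9.2002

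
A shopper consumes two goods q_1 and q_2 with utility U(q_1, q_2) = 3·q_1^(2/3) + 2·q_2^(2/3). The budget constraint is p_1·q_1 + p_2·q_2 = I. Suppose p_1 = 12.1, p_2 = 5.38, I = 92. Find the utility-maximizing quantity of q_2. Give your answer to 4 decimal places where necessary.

MRS = MU_q_1/MU_q_2 = (3/2)·(q_2/q_1)^(1/3). Set equal to p_1/p_2.
Hence q_2/q_1 = ((2/3)·p_1/p_2)^(1/(1/3)), i.e. raised to the 3 power.
With the ratio pinned down, the budget gives q_1* = I/(p_1 + p_2·(q_2/q_1)) and q_2* = (q_2/q_1)·q_1*.
Numerically q_2/q_1 = 3.37082, so q_1* = 92/(12.1 + 5.38·3.37082) = 3.0428 and q_2* = 3.37082·3.0428 = 10.2568.

q_2* = 10.2568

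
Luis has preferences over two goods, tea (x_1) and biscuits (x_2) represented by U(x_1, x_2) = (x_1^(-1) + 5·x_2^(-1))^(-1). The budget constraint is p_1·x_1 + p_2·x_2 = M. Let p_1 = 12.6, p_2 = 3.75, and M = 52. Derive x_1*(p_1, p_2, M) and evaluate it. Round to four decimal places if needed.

MRS = MU_x_1/MU_x_2 = (1/5)·(x_2/x_1)^(2). Set equal to p_1/p_2.
Solve for the ratio: x_2/x_1 = [5·p_1/p_2]^(0.5).
With the ratio pinned down, the budget gives x_1* = M/(p_1 + p_2·(x_2/x_1)) and x_2* = (x_2/x_1)·x_1*.
Numerically x_2/x_1 = 4.09878, so x_1* = 52/(12.6 + 3.75·4.09878) = 1.8591.

x_1* = 1.8591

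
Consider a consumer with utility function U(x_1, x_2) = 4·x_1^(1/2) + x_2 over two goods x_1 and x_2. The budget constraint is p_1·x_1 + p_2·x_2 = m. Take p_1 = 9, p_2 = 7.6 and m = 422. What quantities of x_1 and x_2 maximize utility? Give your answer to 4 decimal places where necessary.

x_1* = 2.8523, x_2* = 52.1485

MU_x_1 = 2/√x_1, MU_x_2 = 1. Tangency: 2/√x_1 = p_1/p_2.
Solve: √x_1 = 2·p_2/p_1, so x_1*(p_1,p_2) = (2·p_2/p_1)², and x_2* = (m − p_1·x_1*)/p_2.
Plugging in: x_1* = (2·7.6/9)² = 2.8523, x_2* = 52.1485.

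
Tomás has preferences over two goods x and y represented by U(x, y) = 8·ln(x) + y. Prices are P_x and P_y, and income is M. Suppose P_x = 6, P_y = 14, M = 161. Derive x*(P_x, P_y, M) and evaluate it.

x* = 18.6667

Set MRS = P_x/P_y: (8/x)/1 = P_x/P_y.
So x*(P_x,P_y) = 8·P_y/P_x, independent of income; and y* = (M − 8·P_y)/P_y.
At the given prices: x* = 8·14/6 = 18.6667.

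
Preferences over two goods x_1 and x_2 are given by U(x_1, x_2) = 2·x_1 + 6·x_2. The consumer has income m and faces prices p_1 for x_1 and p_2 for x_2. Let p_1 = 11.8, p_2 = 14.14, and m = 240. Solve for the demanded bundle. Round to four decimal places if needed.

Perfect substitutes: compare marginal utility per dollar. 2/p_1 vs 6/p_2 → 0.1695 vs 0.4243.
x_2 gives more utility per dollar, so spend all income on x_2: x_2* = m/p_2, x_1* = 0.
Numerically: x_1* = 0, x_2* = 16.9731.

x_1* = 0, x_2* = 16.9731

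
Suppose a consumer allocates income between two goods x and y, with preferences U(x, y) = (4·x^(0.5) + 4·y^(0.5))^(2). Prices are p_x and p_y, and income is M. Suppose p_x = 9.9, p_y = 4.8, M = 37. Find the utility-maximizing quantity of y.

y* = 5.1913

From the CES first-order condition, (y/x)^(0.5) = p_x/p_y.
Solve for the ratio: y/x = [p_x/p_y]^(2).
Substitute y = (y/x)·x into the budget: x* = M/(p_x + p_y·(y/x)).
Numerically y/x = 4.253906, so x* = 37/(9.9 + 4.8·4.253906) = 1.2204 and y* = 4.253906·1.2204 = 5.1913.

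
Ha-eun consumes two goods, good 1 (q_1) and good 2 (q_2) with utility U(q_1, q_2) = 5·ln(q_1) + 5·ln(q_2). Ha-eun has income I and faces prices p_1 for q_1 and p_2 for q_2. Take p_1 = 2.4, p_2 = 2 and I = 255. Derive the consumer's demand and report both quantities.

MU_q_1/MU_q_2 = (5·q_2)/(5·q_1); tangency sets this equal to p_1/p_2.
So 5·p_2·q_2 = 5·p_1·q_1; combined with the budget, a share 0.5 of income goes to q_1.
Demand: q_1*(p_1,p_2,I) = 0.5·I/p_1 and q_2* = 0.5·I/p_2.
At p_1=2.4, p_2=2, I=255: q_1* = 0.5·255/2.4 = 53.125, q_2* = 63.75.

q_1* = 53.125, q_2* = 63.75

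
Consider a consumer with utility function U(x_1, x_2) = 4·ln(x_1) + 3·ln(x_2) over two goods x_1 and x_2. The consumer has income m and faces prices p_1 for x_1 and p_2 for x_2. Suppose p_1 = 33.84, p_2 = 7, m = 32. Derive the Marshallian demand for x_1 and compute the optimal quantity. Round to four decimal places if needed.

MU_x_1/MU_x_2 = (4·x_2)/(3·x_1); tangency sets this equal to p_1/p_2.
Rearranging, p_2·x_2 = (3/4)·p_1·x_1. Substituting into the budget gives p_1·x_1·(1 + (3/4)) = m.
Demand: x_1*(p_1,p_2,m) = 4/7·m/p_1 and x_2* = 3/7·m/p_2.
At p_1=33.84, p_2=7, m=32: x_1* = 4/7·32/33.84 = 0.5404.

x_1* = 0.5404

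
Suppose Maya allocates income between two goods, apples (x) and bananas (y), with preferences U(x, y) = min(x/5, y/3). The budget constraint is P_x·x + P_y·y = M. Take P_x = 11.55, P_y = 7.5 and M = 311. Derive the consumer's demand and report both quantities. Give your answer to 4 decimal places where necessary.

With perfect complements, no substitution: consume in ratio x:y = 5:3.
Budget: P_x·x + P_y·(3/5)·x = M, so (5·P_x + 3·P_y)·x = 5·M.
Demand: x*(P_x,P_y,M) = 5·M/(5·P_x + 3·P_y), y* = 3·M/(5·P_x + 3·P_y).
Here 5·11.55 + 3·7.5 = 80.25, giving x* = 19.3769 and y* = 11.6262.

x* = 19.3769, y* = 11.6262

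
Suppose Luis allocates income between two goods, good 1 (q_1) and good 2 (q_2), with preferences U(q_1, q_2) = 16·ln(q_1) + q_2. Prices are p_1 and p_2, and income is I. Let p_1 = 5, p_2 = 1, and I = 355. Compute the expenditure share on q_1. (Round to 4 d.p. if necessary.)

share on q_1 = 0.0451

Set MRS = p_1/p_2: (16/q_1)/1 = p_1/p_2.
So q_1*(p_1,p_2) = 16·p_2/p_1, independent of income; and q_2* = (I − 16·p_2)/p_2.
At the given prices: q_1* = 16·1/5 = 3.2, and q_2* = 339.
Expenditure on q_1: 5·3.2 = 16; share = 0.0451.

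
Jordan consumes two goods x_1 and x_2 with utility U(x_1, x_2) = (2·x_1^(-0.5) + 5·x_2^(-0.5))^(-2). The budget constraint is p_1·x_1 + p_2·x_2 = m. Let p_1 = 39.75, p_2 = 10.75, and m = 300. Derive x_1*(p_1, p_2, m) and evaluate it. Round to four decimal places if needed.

From the CES first-order condition, (2/5)·(x_2/x_1)^(1.5) = p_1/p_2.
Hence x_2/x_1 = ((5/2)·p_1/p_2)^(1/(1.5)), i.e. raised to the 2/3 power.
With the ratio pinned down, the budget gives x_1* = m/(p_1 + p_2·(x_2/x_1)) and x_2* = (x_2/x_1)·x_1*.
Numerically x_2/x_1 = 4.404661, so x_1* = 300/(39.75 + 10.75·4.404661) = 3.4443.

x_1* = 3.4443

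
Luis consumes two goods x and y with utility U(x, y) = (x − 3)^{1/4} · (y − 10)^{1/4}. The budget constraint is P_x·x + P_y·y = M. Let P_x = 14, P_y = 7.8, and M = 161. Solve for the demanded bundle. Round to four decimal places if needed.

Substituting into the budget: x* = 3 + 0.5·(M − 3·P_x − 10·P_y)/P_x, and y* = 10 + 0.5·(…)/P_y.
Discretionary income = 161 − 3·14 − 10·7.8 = 41; x* = 3 + 0.5·41/14 = 4.4643; y* = 10 + 0.5·41/7.8 = 12.6282.

x* = 4.4643, y* = 12.6282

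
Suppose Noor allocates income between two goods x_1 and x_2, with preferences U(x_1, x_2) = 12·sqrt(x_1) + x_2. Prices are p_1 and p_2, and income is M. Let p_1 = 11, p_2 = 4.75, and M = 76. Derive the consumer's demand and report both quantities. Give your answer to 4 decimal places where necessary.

Solve: √x_1 = 6·p_2/p_1, so x_1*(p_1,p_2) = (6·p_2/p_1)², and x_2* = (M − p_1·x_1*)/p_2.
Plugging in: x_1* = (6·4.75/11)² = 6.7128, x_2* = 0.4545.

x_1* = 6.7128, x_2* = 0.4545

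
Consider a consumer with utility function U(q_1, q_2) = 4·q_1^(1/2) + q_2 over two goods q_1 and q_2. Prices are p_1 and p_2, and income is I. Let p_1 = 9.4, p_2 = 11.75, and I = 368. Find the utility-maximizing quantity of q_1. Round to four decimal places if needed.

Plugging in: q_1* = (2·11.75/9.4)² = 6.25.

q_1* = 6.25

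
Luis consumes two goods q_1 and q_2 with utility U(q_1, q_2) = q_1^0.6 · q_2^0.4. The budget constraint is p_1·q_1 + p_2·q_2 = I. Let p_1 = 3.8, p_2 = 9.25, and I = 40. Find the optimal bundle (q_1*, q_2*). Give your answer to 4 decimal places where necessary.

Tangency: MRS = (3/2)·q_2/q_1 = p_1/p_2.
Rearranging, p_2·q_2 = (2/3)·p_1·q_1. Substituting into the budget gives p_1·q_1·(1 + (2/3)) = I.
Demand: q_1*(p_1,p_2,I) = 0.6·I/p_1 and q_2* = 0.4·I/p_2.
At p_1=3.8, p_2=9.25, I=40: q_1* = 0.6·40/3.8 = 6.3158, q_2* = 1.7297.

q_1* = 6.3158, q_2* = 1.7297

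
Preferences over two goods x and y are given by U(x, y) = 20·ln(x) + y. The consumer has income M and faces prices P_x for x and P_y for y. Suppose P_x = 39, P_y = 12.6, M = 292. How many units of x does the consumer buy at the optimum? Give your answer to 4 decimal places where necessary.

MU_x = 20/x, MU_y = 1. Tangency: 20/x = P_x/P_y.
So x*(P_x,P_y) = 20·P_y/P_x, independent of income; and y* = (M − 20·P_y)/P_y.
At the given prices: x* = 20·12.6/39 = 6.4615.

x* = 6.4615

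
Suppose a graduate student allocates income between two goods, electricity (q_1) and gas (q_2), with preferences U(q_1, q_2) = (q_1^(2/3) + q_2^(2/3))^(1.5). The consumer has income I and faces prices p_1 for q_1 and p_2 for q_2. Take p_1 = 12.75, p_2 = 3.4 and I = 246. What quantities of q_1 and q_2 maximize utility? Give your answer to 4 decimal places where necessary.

MRS = MU_q_1/MU_q_2 = (q_2/q_1)^(1/3). Set equal to p_1/p_2.
Hence q_2/q_1 = (p_1/p_2)^(1/(1/3)), i.e. raised to the 3 power.
Substitute q_2 = (q_2/q_1)·q_1 into the budget: q_1* = I/(p_1 + p_2·(q_2/q_1)).
Numerically q_2/q_1 = 52.734375, so q_1* = 246/(12.75 + 3.4·52.734375) = 1.2809 and q_2* = 52.734375·1.2809 = 67.5494.

q_1* = 1.2809, q_2* = 67.5494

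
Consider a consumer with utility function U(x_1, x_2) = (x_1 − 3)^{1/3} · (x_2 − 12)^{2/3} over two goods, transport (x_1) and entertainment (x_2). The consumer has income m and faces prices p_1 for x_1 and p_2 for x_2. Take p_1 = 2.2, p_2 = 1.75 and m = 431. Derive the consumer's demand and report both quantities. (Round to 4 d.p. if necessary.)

MRS = (1/2)·(x_2−12)/(x_1−3). Tangency with p_1/p_2 gives x_2−12 = 2·(p_1/p_2)·(x_1−3).
Substituting into the budget: x_1* = 3 + 1/3·(m − 3·p_1 − 12·p_2)/p_1, and x_2* = 12 + 2/3·(…)/p_2.
Discretionary income = 431 − 3·2.2 − 12·1.75 = 403.4; x_1* = 3 + 1/3·403.4/2.2 = 64.1212; x_2* = 12 + 2/3·403.4/1.75 = 165.6762.

x_1* = 64.1212, x_2* = 165.6762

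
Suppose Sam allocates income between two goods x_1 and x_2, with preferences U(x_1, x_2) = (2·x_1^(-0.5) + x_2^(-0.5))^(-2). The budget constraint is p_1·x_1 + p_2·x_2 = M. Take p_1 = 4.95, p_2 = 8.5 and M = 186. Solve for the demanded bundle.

Numerically x_2/x_1 = 0.43931, so x_1* = 186/(4.95 + 8.5·0.43931) = 21.4184 and x_2* = 0.43931·21.4184 = 9.4093.

x_1* = 21.4184, x_2* = 9.4093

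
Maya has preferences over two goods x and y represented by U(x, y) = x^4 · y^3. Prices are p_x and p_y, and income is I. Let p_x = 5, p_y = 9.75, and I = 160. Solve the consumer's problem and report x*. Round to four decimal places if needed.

x* = 18.2857

MU_x/MU_y = (4·y)/(3·x); tangency sets this equal to p_x/p_y.
Rearranging, p_y·y = (3/4)·p_x·x. Substituting into the budget gives p_x·x·(1 + (3/4)) = I.
Demand: x*(p_x,p_y,I) = 4/7·I/p_x and y* = 3/7·I/p_y.
At p_x=5, p_y=9.75, I=160: x* = 4/7·160/5 = 18.2857.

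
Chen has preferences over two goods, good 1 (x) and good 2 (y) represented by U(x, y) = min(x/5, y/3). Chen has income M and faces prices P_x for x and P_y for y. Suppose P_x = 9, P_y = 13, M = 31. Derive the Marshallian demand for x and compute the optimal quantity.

With perfect complements, no substitution: consume in ratio x:y = 5:3.
Budget: P_x·x + P_y·(3/5)·x = M, so (5·P_x + 3·P_y)·x = 5·M.
Demand: x*(P_x,P_y,M) = 5·M/(5·P_x + 3·P_y), y* = 3·M/(5·P_x + 3·P_y).
Here 5·9 + 3·13 = 84, giving x* = 1.8452.

x* = 1.8452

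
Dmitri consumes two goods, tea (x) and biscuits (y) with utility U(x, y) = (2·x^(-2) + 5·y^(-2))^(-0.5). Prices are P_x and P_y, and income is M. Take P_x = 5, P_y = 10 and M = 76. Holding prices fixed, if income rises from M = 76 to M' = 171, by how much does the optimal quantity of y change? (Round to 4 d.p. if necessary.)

MRS = MU_x/MU_y = (2/5)·(y/x)^(3). Set equal to P_x/P_y.
Solve for the ratio: y/x = [(5/2)·P_x/P_y]^(1/3).
With the ratio pinned down, the budget gives x* = M/(P_x + P_y·(y/x)) and y* = (y/x)·x*.
Numerically y/x = 1.077217, so x* = 76/(5 + 10·1.077217) = 4.8186 and y* = 1.077217·4.8186 = 5.1907.
At M' = 171: y* = 11.6791. Change: 11.6791 − 5.1907 = 6.4884.

Δy* = 6.4884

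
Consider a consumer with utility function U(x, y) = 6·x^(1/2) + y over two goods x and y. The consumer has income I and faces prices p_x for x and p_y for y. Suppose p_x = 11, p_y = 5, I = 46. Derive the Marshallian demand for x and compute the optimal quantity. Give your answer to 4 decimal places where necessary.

x* = 1.8595

MU_x = 3/√x, MU_y = 1. Tangency: 3/√x = p_x/p_y.
Thus x* = (3·p_y/p_x)² — independent of I — with the rest of income spent on y.
Plugging in: x* = (3·5/11)² = 1.8595.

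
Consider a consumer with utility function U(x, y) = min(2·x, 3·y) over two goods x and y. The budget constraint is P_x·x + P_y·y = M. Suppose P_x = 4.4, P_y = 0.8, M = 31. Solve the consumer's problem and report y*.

y* = 4.1892

With perfect complements, no substitution: consume in ratio x:y = 3:2.
Budget: P_x·x + P_y·(2/3)·x = M, so (3·P_x + 2·P_y)·x = 3·M.
Demand: x*(P_x,P_y,M) = 3·M/(3·P_x + 2·P_y), y* = 2·M/(3·P_x + 2·P_y).
Here 3·4.4 + 2·0.8 = 14.8, giving y* = 4.1892.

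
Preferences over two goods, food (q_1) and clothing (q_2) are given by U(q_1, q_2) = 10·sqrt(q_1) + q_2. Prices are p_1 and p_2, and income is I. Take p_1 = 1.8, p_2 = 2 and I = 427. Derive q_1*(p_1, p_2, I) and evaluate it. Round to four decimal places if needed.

q_1* = 30.8642

MU_q_1 = 5/√q_1, MU_q_2 = 1. Tangency: 5/√q_1 = p_1/p_2.
Solve: √q_1 = 5·p_2/p_1, so q_1*(p_1,p_2) = (5·p_2/p_1)², and q_2* = (I − p_1·q_1*)/p_2.
Plugging in: q_1* = (5·2/1.8)² = 30.8642.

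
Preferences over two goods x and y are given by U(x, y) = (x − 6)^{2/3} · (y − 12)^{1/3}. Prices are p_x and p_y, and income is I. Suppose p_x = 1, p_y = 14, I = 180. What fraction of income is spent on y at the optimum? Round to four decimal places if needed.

share on y = 0.9444

This is Cobb-Douglas in (x−6, y−12): tangency gives 2/3·p_y·(y−12) = 1/3·p_x·(x−6).
After buying the subsistence bundle (6, 12), a share 2/3 of the remaining income goes to x: x* = 6 + 2/3·(I − 6p_x − 12p_y)/p_x.
Discretionary income = 180 − 6·1 − 12·14 = 6; x* = 6 + 2/3·6/1 = 10; y* = 12 + 1/3·6/14 = 12.1429.
Expenditure on y: 14·12.1429 = 170; share = 0.9444.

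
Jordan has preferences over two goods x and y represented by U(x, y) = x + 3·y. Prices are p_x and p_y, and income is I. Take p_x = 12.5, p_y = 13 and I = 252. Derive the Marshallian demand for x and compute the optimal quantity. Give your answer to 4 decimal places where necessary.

Perfect substitutes: compare marginal utility per dollar. 1/p_x vs 3/p_y → 0.08 vs 0.2308.
y gives more utility per dollar, so spend all income on y: y* = I/p_y, x* = 0.
Numerically: x* = 0, y* = 19.3846.

x* = 0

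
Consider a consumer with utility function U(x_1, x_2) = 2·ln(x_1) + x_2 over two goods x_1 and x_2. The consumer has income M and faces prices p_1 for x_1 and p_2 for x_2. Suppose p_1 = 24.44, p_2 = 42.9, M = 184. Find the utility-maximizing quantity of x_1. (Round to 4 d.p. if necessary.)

Set MRS = p_1/p_2: (2/x_1)/1 = p_1/p_2.
So x_1*(p_1,p_2) = 2·p_2/p_1, independent of income; and x_2* = (M − 2·p_2)/p_2.
At the given prices: x_1* = 2·42.9/24.44 = 3.5106.

x_1* = 3.5106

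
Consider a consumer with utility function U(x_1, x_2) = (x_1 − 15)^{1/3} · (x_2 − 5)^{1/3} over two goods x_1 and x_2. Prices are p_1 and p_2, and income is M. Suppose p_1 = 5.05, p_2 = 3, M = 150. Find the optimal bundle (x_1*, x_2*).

x_1* = 20.8663, x_2* = 14.875

MRS = (x_2−5)/(x_1−15). Tangency with p_1/p_2 gives x_2−5 = (p_1/p_2)·(x_1−15).
Substituting into the budget: x_1* = 15 + 0.5·(M − 15·p_1 − 5·p_2)/p_1, and x_2* = 5 + 0.5·(…)/p_2.
Discretionary income = 150 − 15·5.05 − 5·3 = 59.25; x_1* = 15 + 0.5·59.25/5.05 = 20.8663; x_2* = 5 + 0.5·59.25/3 = 14.875.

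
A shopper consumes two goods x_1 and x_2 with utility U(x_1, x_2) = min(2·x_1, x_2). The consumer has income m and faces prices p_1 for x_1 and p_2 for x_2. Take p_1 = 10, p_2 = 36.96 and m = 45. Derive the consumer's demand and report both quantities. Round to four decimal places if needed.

x_1* = 0.5362, x_2* = 1.0724

Leontief preferences: the optimum is at the kink where x_1/1 = x_2/2, i.e. x_2 = 2·x_1.
Budget: p_1·x_1 + p_2·2·x_1 = m, so (p_1 + 2·p_2)·x_1 = m.
Demand: x_1*(p_1,p_2,m) = m/(p_1 + 2·p_2), x_2* = 2·m/(p_1 + 2·p_2).
Here 10 + 2·36.96 = 83.92, giving x_1* = 0.5362 and x_2* = 1.0724.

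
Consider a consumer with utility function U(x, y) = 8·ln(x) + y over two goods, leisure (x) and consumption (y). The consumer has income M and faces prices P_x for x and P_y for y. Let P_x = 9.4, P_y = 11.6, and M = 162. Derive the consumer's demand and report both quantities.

Set MRS = P_x/P_y: (8/x)/1 = P_x/P_y.
So x*(P_x,P_y) = 8·P_y/P_x, independent of income; and y* = (M − 8·P_y)/P_y.
At the given prices: x* = 8·11.6/9.4 = 9.8723, and y* = 5.9655.

x* = 9.8723, y* = 5.9655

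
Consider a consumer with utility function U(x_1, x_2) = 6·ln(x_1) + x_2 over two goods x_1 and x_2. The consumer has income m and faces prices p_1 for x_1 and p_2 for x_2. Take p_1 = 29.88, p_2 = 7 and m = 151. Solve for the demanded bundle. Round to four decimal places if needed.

x_1* = 1.4056, x_2* = 15.5714

MU_x_1 = 6/x_1, MU_x_2 = 1. Tangency: 6/x_1 = p_1/p_2.
So x_1*(p_1,p_2) = 6·p_2/p_1, independent of income; and x_2* = (m − 6·p_2)/p_2.
At the given prices: x_1* = 6·7/29.88 = 1.4056, and x_2* = 15.5714.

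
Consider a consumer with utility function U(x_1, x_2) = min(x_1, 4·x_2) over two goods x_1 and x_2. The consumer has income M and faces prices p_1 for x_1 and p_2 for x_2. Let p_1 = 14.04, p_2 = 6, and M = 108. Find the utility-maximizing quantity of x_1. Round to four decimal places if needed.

x_1* = 6.9498

With perfect complements, no substitution: consume in ratio x_1:x_2 = 4:1.
Budget: p_1·x_1 + p_2·(1/4)·x_1 = M, so (4·p_1 + p_2)·x_1 = 4·M.
Demand: x_1*(p_1,p_2,M) = 4·M/(4·p_1 + p_2), x_2* = M/(4·p_1 + p_2).
Here 4·14.04 + 6 = 62.16, giving x_1* = 6.9498.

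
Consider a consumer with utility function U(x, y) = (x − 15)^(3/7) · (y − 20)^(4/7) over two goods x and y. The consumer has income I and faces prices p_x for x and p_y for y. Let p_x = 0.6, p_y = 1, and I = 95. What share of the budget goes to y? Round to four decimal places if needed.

This is Cobb-Douglas in (x−15, y−20): tangency gives 3/7·p_y·(y−20) = 4/7·p_x·(x−15).
Substituting into the budget: x* = 15 + 3/7·(I − 15·p_x − 20·p_y)/p_x, and y* = 20 + 4/7·(…)/p_y.
Discretionary income = 95 − 15·0.6 − 20·1 = 66; x* = 15 + 3/7·66/0.6 = 62.1429; y* = 20 + 4/7·66/1 = 57.7143.
Expenditure on y: 1·57.7143 = 57.7143; share = 0.6075.

share on y = 0.6075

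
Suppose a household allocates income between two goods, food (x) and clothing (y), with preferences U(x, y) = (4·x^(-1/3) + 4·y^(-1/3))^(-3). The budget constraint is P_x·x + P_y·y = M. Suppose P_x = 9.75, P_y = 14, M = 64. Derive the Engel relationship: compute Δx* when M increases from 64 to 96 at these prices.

Δx* = 1.5669

MU_x ∝ 4·x^(-4/3), MU_y ∝ 4·y^(-4/3), so MRS = (y/x)^(4/3) = P_x/P_y.
Hence y/x = (P_x/P_y)^(1/(4/3)), i.e. raised to the 0.75 power.
With the ratio pinned down, the budget gives x* = M/(P_x + P_y·(y/x)) and y* = (y/x)·x*.
Numerically y/x = 0.762355, so x* = 64/(9.75 + 14·0.762355) = 3.1337.
At M' = 96: x* = 4.7006. Change: 4.7006 − 3.1337 = 1.5669.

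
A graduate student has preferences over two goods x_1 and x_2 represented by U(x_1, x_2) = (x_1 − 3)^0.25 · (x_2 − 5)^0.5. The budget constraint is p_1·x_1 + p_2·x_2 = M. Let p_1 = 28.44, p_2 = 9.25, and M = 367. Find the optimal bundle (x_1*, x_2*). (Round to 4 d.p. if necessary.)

MRS = (1/2)·(x_2−5)/(x_1−3). Tangency with p_1/p_2 gives x_2−5 = 2·(p_1/p_2)·(x_1−3).
After buying the subsistence bundle (3, 5), a share 1/3 of the remaining income goes to x_1: x_1* = 3 + 1/3·(M − 3p_1 − 5p_2)/p_1.
Discretionary income = 367 − 3·28.44 − 5·9.25 = 235.43; x_1* = 3 + 1/3·235.43/28.44 = 5.7594; x_2* = 5 + 2/3·235.43/9.25 = 21.9679.

x_1* = 5.7594, x_2* = 21.9679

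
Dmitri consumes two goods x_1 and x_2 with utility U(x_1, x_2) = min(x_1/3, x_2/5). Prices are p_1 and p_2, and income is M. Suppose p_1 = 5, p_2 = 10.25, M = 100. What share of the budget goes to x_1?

With perfect complements, no substitution: consume in ratio x_1:x_2 = 3:5.
Budget: p_1·x_1 + p_2·(5/3)·x_1 = M, so (3·p_1 + 5·p_2)·x_1 = 3·M.
Demand: x_1*(p_1,p_2,M) = 3·M/(3·p_1 + 5·p_2), x_2* = 5·M/(3·p_1 + 5·p_2).
Here 3·5 + 5·10.25 = 66.25, giving x_1* = 4.5283 and x_2* = 7.5472.
Expenditure on x_1: 5·4.5283 = 22.6415; share = 0.2264.

share on x_1 = 0.2264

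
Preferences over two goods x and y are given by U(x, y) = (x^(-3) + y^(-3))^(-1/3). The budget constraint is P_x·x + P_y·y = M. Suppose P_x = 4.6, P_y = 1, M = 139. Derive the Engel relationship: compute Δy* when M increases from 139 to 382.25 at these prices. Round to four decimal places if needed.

From the CES first-order condition, (y/x)^(4) = P_x/P_y.
Hence y/x = (P_x/P_y)^(1/(4)), i.e. raised to the 0.25 power.
Substitute y = (y/x)·x into the budget: x* = M/(P_x + P_y·(y/x)).
Numerically y/x = 1.4645, so x* = 139/(4.6 + 1·1.4645) = 22.9203 and y* = 1.4645·22.9203 = 33.5667.
At M' = 382.25: y* = 92.3086. Change: 92.3086 − 33.5667 = 58.7418.

Δy* = 58.7418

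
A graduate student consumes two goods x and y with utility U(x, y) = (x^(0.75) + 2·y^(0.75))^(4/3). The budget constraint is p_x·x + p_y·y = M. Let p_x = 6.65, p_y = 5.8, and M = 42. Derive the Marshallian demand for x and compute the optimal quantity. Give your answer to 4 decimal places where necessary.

x* = 0.2515

MRS = MU_x/MU_y = (1/2)·(y/x)^(0.25). Set equal to p_x/p_y.
Hence y/x = (2·p_x/p_y)^(1/(0.25)), i.e. raised to the 4 power.
With the ratio pinned down, the budget gives x* = M/(p_x + p_y·(y/x)) and y* = (y/x)·x*.
Numerically y/x = 27.649965, so x* = 42/(6.65 + 5.8·27.649965) = 0.2515.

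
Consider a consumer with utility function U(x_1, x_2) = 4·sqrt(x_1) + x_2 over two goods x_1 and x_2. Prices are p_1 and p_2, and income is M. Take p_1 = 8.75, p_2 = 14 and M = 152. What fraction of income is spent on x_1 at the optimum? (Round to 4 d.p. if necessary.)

share on x_1 = 0.5895

Utility is quasi-linear in x_2; the FOC for x_1 is 2/√x_1 = p_1/p_2.
Thus x_1* = (2·p_2/p_1)² — independent of M — with the rest of income spent on x_2.
Plugging in: x_1* = (2·14/8.75)² = 10.24, x_2* = 4.4571.
Expenditure on x_1: 8.75·10.24 = 89.6; share = 0.5895.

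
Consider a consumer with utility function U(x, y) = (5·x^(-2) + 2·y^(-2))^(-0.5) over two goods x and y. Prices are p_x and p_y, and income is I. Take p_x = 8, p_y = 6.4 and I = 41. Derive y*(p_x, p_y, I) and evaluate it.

y* = 2.488

MRS = MU_x/MU_y = (5/2)·(y/x)^(3). Set equal to p_x/p_y.
Solve for the ratio: y/x = [(2/5)·p_x/p_y]^(1/3).
Substitute y = (y/x)·x into the budget: x* = I/(p_x + p_y·(y/x)).
Numerically y/x = 0.793701, so x* = 41/(8 + 6.4·0.793701) = 3.1346 and y* = 0.793701·3.1346 = 2.488.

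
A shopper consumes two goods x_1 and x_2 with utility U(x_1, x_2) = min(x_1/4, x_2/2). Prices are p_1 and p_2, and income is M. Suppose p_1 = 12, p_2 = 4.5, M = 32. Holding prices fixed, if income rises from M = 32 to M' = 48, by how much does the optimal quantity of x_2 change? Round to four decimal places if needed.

Δx_2* = 0.5614

Leontief preferences: the optimum is at the kink where x_1/4 = x_2/2, i.e. x_2 = (1/2)·x_1.
Budget: p_1·x_1 + p_2·(1/2)·x_1 = M, so (4·p_1 + 2·p_2)·x_1 = 4·M.
Demand: x_1*(p_1,p_2,M) = 4·M/(4·p_1 + 2·p_2), x_2* = 2·M/(4·p_1 + 2·p_2).
Here 4·12 + 2·4.5 = 57, giving x_2* = 1.1228.
At M' = 48: x_2* = 1.6842. Change: 1.6842 − 1.1228 = 0.5614.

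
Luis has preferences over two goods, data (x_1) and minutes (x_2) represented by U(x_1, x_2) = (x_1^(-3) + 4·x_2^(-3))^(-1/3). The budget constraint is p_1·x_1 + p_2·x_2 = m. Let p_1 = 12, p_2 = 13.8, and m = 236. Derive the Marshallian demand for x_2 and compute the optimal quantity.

x_2* = 10.4485

From the CES first-order condition, (1/4)·(x_2/x_1)^(4) = p_1/p_2.
Hence x_2/x_1 = (4·p_1/p_2)^(1/(4)), i.e. raised to the 0.25 power.
Substitute x_2 = (x_2/x_1)·x_1 into the budget: x_1* = m/(p_1 + p_2·(x_2/x_1)).
Numerically x_2/x_1 = 1.365654, so x_1* = 236/(12 + 13.8·1.365654) = 7.6509 and x_2* = 1.365654·7.6509 = 10.4485.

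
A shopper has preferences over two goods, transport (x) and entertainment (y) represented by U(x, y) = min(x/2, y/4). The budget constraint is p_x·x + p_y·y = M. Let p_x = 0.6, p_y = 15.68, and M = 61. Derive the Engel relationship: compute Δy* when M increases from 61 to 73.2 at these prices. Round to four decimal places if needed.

With perfect complements, no substitution: consume in ratio x:y = 2:4.
Budget: p_x·x + p_y·2·x = M, so (2·p_x + 4·p_y)·x = 2·M.
Demand: x*(p_x,p_y,M) = 2·M/(2·p_x + 4·p_y), y* = 4·M/(2·p_x + 4·p_y).
Here 2·0.6 + 4·15.68 = 63.92, giving y* = 3.8173.
At M' = 73.2: y* = 4.5807. Change: 4.5807 − 3.8173 = 0.7635.

Δy* = 0.7635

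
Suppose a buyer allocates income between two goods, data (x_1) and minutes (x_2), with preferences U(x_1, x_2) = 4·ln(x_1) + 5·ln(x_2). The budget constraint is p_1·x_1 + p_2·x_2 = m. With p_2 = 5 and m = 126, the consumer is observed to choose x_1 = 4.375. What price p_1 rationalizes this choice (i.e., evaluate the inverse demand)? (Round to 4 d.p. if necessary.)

p_1 = 12.8

The MRS is (4/5)·x_2/x_1. Set MRS = p_1/p_2.
Rearranging, p_2·x_2 = (5/4)·p_1·x_1. Substituting into the budget gives p_1·x_1·(1 + (5/4)) = m.
Demand: x_1*(p_1,p_2,m) = 4/9·m/p_1 and x_2* = 5/9·m/p_2.
Set x_1* = 4.375 in the demand function and solve for p_1: p_1 = 12.8.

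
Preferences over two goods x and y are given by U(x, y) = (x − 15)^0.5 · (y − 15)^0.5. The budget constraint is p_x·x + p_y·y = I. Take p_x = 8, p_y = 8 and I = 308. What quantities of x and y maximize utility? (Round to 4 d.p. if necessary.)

x* = 19.25, y* = 19.25

After buying the subsistence bundle (15, 15), a share 0.5 of the remaining income goes to x: x* = 15 + 0.5·(I − 15p_x − 15p_y)/p_x.
Discretionary income = 308 − 15·8 − 15·8 = 68; x* = 15 + 0.5·68/8 = 19.25; y* = 15 + 0.5·68/8 = 19.25.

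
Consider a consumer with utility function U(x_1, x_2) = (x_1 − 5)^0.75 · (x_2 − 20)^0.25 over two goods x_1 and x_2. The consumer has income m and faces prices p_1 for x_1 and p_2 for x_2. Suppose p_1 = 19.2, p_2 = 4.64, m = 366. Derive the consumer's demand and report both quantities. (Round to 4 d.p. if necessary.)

x_1* = 11.9219, x_2* = 29.5474

This is Cobb-Douglas in (x_1−5, x_2−20): tangency gives 0.75·p_2·(x_2−20) = 0.25·p_1·(x_1−5).
Substituting into the budget: x_1* = 5 + 0.75·(m − 5·p_1 − 20·p_2)/p_1, and x_2* = 20 + 0.25·(…)/p_2.
Discretionary income = 366 − 5·19.2 − 20·4.64 = 177.2; x_1* = 5 + 0.75·177.2/19.2 = 11.9219; x_2* = 20 + 0.25·177.2/4.64 = 29.5474.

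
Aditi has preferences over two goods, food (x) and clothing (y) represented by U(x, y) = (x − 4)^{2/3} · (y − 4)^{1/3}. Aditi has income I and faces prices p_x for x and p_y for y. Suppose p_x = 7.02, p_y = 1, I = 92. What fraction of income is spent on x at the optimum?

This is Cobb-Douglas in (x−4, y−4): tangency gives 2/3·p_y·(y−4) = 1/3·p_x·(x−4).
Substituting into the budget: x* = 4 + 2/3·(I − 4·p_x − 4·p_y)/p_x, and y* = 4 + 1/3·(…)/p_y.
Discretionary income = 92 − 4·7.02 − 4·1 = 59.92; x* = 4 + 2/3·59.92/7.02 = 9.6904; y* = 4 + 1/3·59.92/1 = 23.9733.
Expenditure on x: 7.02·9.6904 = 68.0267; share = 0.7394.

share on x = 0.7394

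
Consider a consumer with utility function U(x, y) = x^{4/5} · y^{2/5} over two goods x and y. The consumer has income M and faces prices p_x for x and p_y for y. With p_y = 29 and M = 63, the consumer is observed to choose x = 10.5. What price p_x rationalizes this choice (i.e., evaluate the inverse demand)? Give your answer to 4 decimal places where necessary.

The MRS is 2·y/x. Set MRS = p_x/p_y.
So 0.8·p_y·y = 0.4·p_x·x; combined with the budget, a share 2/3 of income goes to x.
Demand: x*(p_x,p_y,M) = 2/3·M/p_x and y* = 1/3·M/p_y.
Set x* = 10.5 in the demand function and solve for p_x: p_x = 4.

p_x = 4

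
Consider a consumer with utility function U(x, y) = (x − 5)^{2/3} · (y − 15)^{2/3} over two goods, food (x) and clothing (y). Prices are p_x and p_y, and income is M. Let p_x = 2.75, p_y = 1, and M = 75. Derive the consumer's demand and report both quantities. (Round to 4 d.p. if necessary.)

x* = 13.4091, y* = 38.125

Let x' = x−5, y' = y−15. MRS = y'/x' = p_x/p_y.
Substituting into the budget: x* = 5 + 0.5·(M − 5·p_x − 15·p_y)/p_x, and y* = 15 + 0.5·(…)/p_y.
Discretionary income = 75 − 5·2.75 − 15·1 = 46.25; x* = 5 + 0.5·46.25/2.75 = 13.4091; y* = 15 + 0.5·46.25/1 = 38.125.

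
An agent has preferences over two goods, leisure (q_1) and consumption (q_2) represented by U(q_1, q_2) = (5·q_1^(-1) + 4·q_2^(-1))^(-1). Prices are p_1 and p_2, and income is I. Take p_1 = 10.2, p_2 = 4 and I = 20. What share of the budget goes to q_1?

MRS = MU_q_1/MU_q_2 = (5/4)·(q_2/q_1)^(2). Set equal to p_1/p_2.
Solve for the ratio: q_2/q_1 = [(4/5)·p_1/p_2]^(0.5).
Substitute q_2 = (q_2/q_1)·q_1 into the budget: q_1* = I/(p_1 + p_2·(q_2/q_1)).
Numerically q_2/q_1 = 1.428286, so q_1* = 20/(10.2 + 4·1.428286) = 1.2568 and q_2* = 1.428286·1.2568 = 1.7951.
Expenditure on q_1: 10.2·1.2568 = 12.8196; share = 0.641.

share on q_1 = 0.641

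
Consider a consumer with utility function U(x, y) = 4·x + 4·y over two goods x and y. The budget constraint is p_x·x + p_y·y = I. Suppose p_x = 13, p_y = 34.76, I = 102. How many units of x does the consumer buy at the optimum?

x gives more utility per dollar, so spend all income on x: x* = I/p_x, y* = 0.
Numerically: x* = 7.8462, y* = 0.

x* = 7.8462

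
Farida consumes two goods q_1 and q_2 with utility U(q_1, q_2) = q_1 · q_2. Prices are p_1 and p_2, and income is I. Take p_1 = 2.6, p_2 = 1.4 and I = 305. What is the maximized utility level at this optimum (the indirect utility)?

Demand: q_1*(p_1,p_2,I) = 0.5·I/p_1 and q_2* = 0.5·I/p_2.
At p_1=2.6, p_2=1.4, I=305: q_1* = 0.5·305/2.6 = 58.6538, q_2* = 108.9286.
Utility at the optimum: U(58.6538, 108.9286) = 6389.0797.

V = 6389.0797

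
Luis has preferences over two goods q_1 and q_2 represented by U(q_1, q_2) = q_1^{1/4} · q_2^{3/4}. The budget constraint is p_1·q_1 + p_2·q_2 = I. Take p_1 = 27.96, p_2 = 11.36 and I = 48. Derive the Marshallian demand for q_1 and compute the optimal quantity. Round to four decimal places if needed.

q_1* = 0.4292

Tangency: MRS = (1/3)·q_2/q_1 = p_1/p_2.
So 0.25·p_2·q_2 = 0.75·p_1·q_1; combined with the budget, a share 0.25 of income goes to q_1.
Demand: q_1*(p_1,p_2,I) = 0.25·I/p_1 and q_2* = 0.75·I/p_2.
At p_1=27.96, p_2=11.36, I=48: q_1* = 0.25·48/27.96 = 0.4292.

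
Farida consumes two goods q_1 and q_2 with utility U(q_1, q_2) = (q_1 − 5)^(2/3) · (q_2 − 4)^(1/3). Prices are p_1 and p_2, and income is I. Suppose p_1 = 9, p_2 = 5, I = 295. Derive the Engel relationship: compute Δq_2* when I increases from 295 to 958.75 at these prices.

Δq_2* = 44.25

This is Cobb-Douglas in (q_1−5, q_2−4): tangency gives 2/3·p_2·(q_2−4) = 1/3·p_1·(q_1−5).
Substituting into the budget: q_1* = 5 + 2/3·(I − 5·p_1 − 4·p_2)/p_1, and q_2* = 4 + 1/3·(…)/p_2.
Discretionary income = 295 − 5·9 − 4·5 = 230; q_2* = 4 + 1/3·230/5 = 19.3333.
At I' = 958.75: q_2* = 63.5833. Change: 63.5833 − 19.3333 = 44.25.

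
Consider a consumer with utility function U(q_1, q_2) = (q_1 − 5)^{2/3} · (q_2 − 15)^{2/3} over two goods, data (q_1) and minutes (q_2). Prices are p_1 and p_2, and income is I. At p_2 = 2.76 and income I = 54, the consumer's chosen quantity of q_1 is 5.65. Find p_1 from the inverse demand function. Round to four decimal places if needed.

p_1 = 2

This is Cobb-Douglas in (q_1−5, q_2−15): tangency gives 2/3·p_2·(q_2−15) = 2/3·p_1·(q_1−5).
After buying the subsistence bundle (5, 15), a share 0.5 of the remaining income goes to q_1: q_1* = 5 + 0.5·(I − 5p_1 − 15p_2)/p_1.
Set q_1* = 5.65 in the demand function and solve for p_1: p_1 = 2.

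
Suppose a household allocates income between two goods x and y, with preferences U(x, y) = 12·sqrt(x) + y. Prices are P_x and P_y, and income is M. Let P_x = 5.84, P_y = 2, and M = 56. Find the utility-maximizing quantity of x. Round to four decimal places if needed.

x* = 4.2222

Utility is quasi-linear in y; the FOC for x is 6/√x = P_x/P_y.
Thus x* = (6·P_y/P_x)² — independent of M — with the rest of income spent on y.
Plugging in: x* = (6·2/5.84)² = 4.2222.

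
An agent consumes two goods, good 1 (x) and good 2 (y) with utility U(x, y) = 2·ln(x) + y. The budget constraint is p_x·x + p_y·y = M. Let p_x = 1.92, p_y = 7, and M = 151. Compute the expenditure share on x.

share on x = 0.0927

Set MRS = p_x/p_y: (2/x)/1 = p_x/p_y.
So x*(p_x,p_y) = 2·p_y/p_x, independent of income; and y* = (M − 2·p_y)/p_y.
At the given prices: x* = 2·7/1.92 = 7.2917, and y* = 19.5714.
Expenditure on x: 1.92·7.2917 = 14; share = 0.0927.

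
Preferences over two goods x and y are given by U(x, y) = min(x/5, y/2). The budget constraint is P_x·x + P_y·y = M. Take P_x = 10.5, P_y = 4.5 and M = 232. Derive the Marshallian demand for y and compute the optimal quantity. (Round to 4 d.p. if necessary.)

y* = 7.5447

With perfect complements, no substitution: consume in ratio x:y = 5:2.
Budget: P_x·x + P_y·(2/5)·x = M, so (5·P_x + 2·P_y)·x = 5·M.
Demand: x*(P_x,P_y,M) = 5·M/(5·P_x + 2·P_y), y* = 2·M/(5·P_x + 2·P_y).
Here 5·10.5 + 2·4.5 = 61.5, giving y* = 7.5447.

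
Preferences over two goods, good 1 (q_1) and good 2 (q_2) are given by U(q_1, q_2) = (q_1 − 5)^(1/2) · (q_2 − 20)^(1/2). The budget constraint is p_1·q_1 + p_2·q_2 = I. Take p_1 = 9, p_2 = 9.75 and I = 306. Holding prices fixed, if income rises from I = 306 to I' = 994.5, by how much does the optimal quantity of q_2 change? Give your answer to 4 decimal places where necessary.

Δq_2* = 35.3077

After buying the subsistence bundle (5, 20), a share 0.5 of the remaining income goes to q_1: q_1* = 5 + 0.5·(I − 5p_1 − 20p_2)/p_1.
Discretionary income = 306 − 5·9 − 20·9.75 = 66; q_2* = 20 + 0.5·66/9.75 = 23.3846.
At I' = 994.5: q_2* = 58.6923. Change: 58.6923 − 23.3846 = 35.3077.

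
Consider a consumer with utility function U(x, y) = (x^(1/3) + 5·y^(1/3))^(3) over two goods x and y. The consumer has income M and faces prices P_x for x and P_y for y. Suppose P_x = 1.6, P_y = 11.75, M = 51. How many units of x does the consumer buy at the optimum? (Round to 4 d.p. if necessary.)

x* = 6.2187

MU_x ∝ x^(-2/3), MU_y ∝ 5·y^(-2/3), so MRS = (1/5)·(y/x)^(2/3) = P_x/P_y.
Solve for the ratio: y/x = [5·P_x/P_y]^(1.5).
With the ratio pinned down, the budget gives x* = M/(P_x + P_y·(y/x)) and y* = (y/x)·x*.
Numerically y/x = 0.561795, so x* = 51/(1.6 + 11.75·0.561795) = 6.2187.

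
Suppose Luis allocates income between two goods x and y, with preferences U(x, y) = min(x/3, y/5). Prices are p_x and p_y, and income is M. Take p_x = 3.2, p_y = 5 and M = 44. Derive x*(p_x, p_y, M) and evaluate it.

Demand: x*(p_x,p_y,M) = 3·M/(3·p_x + 5·p_y), y* = 5·M/(3·p_x + 5·p_y).
Here 3·3.2 + 5·5 = 34.6, giving x* = 3.815.

x* = 3.815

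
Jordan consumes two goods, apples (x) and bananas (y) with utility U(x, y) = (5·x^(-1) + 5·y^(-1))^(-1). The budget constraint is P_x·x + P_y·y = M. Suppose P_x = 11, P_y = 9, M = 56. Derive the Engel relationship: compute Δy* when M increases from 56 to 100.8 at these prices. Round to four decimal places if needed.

Δy* = 2.3641

Numerically y/x = 1.105542, so x* = 56/(11 + 9·1.105542) = 2.673 and y* = 1.105542·2.673 = 2.9552.
At M' = 100.8: y* = 5.3193. Change: 5.3193 − 2.9552 = 2.3641.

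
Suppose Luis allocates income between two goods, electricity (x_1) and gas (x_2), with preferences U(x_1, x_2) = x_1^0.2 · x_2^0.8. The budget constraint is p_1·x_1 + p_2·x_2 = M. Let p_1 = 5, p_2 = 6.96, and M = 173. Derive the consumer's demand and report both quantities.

MU_x_1/MU_x_2 = (0.2·x_2)/(0.8·x_1); tangency sets this equal to p_1/p_2.
So 0.2·p_2·x_2 = 0.8·p_1·x_1; combined with the budget, a share 0.2 of income goes to x_1.
Demand: x_1*(p_1,p_2,M) = 0.2·M/p_1 and x_2* = 0.8·M/p_2.
At p_1=5, p_2=6.96, M=173: x_1* = 0.2·173/5 = 6.92, x_2* = 19.8851.

x_1* = 6.92, x_2* = 19.8851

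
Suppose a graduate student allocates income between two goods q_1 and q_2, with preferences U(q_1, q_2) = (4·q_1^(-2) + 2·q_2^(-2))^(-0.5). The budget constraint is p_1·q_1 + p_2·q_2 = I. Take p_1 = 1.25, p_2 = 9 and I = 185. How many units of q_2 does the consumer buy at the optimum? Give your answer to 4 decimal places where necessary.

MRS = MU_q_1/MU_q_2 = 2·(q_2/q_1)^(3). Set equal to p_1/p_2.
Solve for the ratio: q_2/q_1 = [(1/2)·p_1/p_2]^(1/3).
With the ratio pinned down, the budget gives q_1* = I/(p_1 + p_2·(q_2/q_1)) and q_2* = (q_2/q_1)·q_1*.
Numerically q_2/q_1 = 0.411035, so q_1* = 185/(1.25 + 9·0.411035) = 37.3789 and q_2* = 0.411035·37.3789 = 15.364.

q_2* = 15.364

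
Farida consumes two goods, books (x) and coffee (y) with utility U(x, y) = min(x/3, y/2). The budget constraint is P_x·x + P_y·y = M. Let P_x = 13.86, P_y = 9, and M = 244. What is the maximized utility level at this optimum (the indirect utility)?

V = 4.0953

With perfect complements, no substitution: consume in ratio x:y = 3:2.
Budget: P_x·x + P_y·(2/3)·x = M, so (3·P_x + 2·P_y)·x = 3·M.
Demand: x*(P_x,P_y,M) = 3·M/(3·P_x + 2·P_y), y* = 2·M/(3·P_x + 2·P_y).
Here 3·13.86 + 2·9 = 59.58, giving x* = 12.286 and y* = 8.1907.
Utility at the optimum: U(12.286, 8.1907) = 4.0953.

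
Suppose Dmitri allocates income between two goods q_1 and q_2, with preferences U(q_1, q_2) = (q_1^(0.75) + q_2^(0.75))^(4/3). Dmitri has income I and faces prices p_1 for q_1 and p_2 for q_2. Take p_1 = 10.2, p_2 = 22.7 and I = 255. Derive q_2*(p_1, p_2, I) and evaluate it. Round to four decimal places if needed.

q_2* = 0.9344

MU_q_1 ∝ q_1^(-0.25), MU_q_2 ∝ q_2^(-0.25), so MRS = (q_2/q_1)^(0.25) = p_1/p_2.
Hence q_2/q_1 = (p_1/p_2)^(1/(0.25)), i.e. raised to the 4 power.
Substitute q_2 = (q_2/q_1)·q_1 into the budget: q_1* = I/(p_1 + p_2·(q_2/q_1)).
Numerically q_2/q_1 = 0.040766, so q_1* = 255/(10.2 + 22.7·0.040766) = 22.9206 and q_2* = 0.040766·22.9206 = 0.9344.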